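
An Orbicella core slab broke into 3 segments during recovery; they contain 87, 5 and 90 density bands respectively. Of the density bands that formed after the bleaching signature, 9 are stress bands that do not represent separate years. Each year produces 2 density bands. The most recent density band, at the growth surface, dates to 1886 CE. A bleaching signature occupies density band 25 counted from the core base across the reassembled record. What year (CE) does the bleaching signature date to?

1812 CE

Total density bands = 87 + 5 + 90 = 182.
Between density band 25 and the growth surface there are 182 − 25 = 157 density bands.
Removing the 9 false density bands leaves 157 − 9 = 148 true density bands beyond the bleaching signature.
148 density bands at 2 per year is 148 / 2 = 74 years.
Counting back 74 years from 1886 CE places the bleaching signature in 1886 − 74 = 1812 CE.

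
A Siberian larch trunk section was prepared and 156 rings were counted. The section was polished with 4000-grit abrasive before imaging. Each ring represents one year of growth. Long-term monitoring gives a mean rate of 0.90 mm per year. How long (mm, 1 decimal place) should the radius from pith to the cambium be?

140.4 mm

The record spans 156 years at 0.90 mm per year.
Length ≈ 0.90 × 156 = 140.4 mm.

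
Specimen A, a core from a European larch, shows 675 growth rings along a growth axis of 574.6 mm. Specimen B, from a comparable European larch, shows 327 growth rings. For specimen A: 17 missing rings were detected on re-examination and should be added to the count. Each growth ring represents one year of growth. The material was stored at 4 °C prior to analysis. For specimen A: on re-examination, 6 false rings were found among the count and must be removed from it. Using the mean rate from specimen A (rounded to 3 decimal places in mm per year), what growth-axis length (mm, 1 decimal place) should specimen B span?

Specimen A: true growth ring count = 675 − 6 + 17 = 686.
A: 574.6 mm over 686 years gives 574.6 / 686 ≈ 0.838 mm/year.
For B, 0.838 mm/year × 327 years = 274.0 mm.

274.0 mm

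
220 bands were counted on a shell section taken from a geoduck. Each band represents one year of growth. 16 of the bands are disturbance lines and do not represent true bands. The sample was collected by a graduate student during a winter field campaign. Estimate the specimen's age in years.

204 yr

Adjusted count: 220 − 16 = 204 bands.
One band per year makes the duration 204 years.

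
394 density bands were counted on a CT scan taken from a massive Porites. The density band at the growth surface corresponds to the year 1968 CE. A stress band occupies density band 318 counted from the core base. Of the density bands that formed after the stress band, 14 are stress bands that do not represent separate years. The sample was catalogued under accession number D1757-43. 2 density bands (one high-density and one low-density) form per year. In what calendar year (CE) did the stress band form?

The stress band sits at density band 318 from the core base, so 394 − 318 = 76 density bands formed after it.
76 − 14 false = 62 true density bands after the stress band.
With 2 density bands per year, 62 / 2 = 31 years.
Counting back 31 years from 1968 CE places the stress band in 1968 − 31 = 1937 CE.

1937 CE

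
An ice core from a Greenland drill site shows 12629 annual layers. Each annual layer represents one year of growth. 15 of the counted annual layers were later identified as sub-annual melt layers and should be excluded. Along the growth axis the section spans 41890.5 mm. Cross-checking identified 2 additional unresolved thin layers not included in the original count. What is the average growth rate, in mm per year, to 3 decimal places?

True annual layer count = 12629 − 15 + 2 = 12616.
Mean rate = 41890.5 mm / 12616 years ≈ 3.320 mm per year.

3.320 mm per year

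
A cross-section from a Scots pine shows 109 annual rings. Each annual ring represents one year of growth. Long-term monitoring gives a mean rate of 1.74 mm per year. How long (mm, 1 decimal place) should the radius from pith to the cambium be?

109 years of growth are recorded.
Length ≈ 1.74 × 109 = 189.7 mm.

189.7 mm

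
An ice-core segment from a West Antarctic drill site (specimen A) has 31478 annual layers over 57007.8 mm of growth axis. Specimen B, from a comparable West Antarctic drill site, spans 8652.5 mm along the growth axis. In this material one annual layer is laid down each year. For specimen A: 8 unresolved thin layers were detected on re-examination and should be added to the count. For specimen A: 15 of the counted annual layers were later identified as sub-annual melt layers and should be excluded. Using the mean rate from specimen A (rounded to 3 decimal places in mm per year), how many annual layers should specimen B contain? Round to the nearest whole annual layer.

Specimen A: true annual layer count = 31478 − 15 + 8 = 31471.
A: Mean rate = 57007.8 mm / 31471 years ≈ 1.811 mm per year.
B spans 8652.5 / 1.811 = 4777.75 years ≈ 4778 annual layers.

4778 annual layers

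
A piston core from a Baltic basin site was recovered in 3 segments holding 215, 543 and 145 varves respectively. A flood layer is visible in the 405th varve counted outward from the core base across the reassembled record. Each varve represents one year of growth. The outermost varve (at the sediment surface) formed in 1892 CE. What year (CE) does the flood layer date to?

1394 CE

Total varves = 215 + 543 + 145 = 903.
903 − 405 = 498 varves lie beyond the flood layer toward the sediment surface.
The varve at the sediment surface is 1892 CE, so the flood layer dates to 1892 − 498 = 1394 CE.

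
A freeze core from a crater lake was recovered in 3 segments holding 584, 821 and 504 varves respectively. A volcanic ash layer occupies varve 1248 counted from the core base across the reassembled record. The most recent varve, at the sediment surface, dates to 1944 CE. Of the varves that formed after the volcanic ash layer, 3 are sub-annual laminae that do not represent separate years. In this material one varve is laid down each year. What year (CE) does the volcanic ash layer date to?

Total varves = 584 + 821 + 504 = 1909.
The volcanic ash layer sits at varve 1248 from the core base, so 1909 − 1248 = 661 varves formed after it.
661 − 3 false = 658 true varves after the volcanic ash layer.
1944 − 658 = 1286 CE.

1286 CE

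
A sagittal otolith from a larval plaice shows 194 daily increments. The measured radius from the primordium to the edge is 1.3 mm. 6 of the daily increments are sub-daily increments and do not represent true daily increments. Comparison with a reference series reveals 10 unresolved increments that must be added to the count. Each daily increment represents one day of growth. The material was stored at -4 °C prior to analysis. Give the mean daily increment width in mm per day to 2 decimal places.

0.01 mm per day

After corrections the count is 194 − 6 + 10 = 198 daily increments.
1.3 mm over 198 days gives 1.3 / 198 ≈ 0.01 mm per day.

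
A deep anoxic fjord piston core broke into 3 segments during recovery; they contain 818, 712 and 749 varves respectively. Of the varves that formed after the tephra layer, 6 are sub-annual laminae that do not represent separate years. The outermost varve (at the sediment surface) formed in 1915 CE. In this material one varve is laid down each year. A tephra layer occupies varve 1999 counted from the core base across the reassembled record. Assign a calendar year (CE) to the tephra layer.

1641 CE

Total varves = 818 + 712 + 749 = 2279.
2279 − 1999 = 280 varves lie beyond the tephra layer toward the sediment surface.
280 − 6 false = 274 true varves after the tephra layer.
Counting back 274 years from 1915 CE places the tephra layer in 1915 − 274 = 1641 CE.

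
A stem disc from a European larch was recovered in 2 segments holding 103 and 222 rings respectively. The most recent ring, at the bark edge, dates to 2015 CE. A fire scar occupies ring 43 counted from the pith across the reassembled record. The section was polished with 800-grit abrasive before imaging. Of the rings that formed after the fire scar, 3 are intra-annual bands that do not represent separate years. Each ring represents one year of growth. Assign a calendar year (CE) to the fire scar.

1736 CE

Total rings = 103 + 222 = 325.
The fire scar sits at ring 43 from the pith, so 325 − 43 = 282 rings formed after it.
Excluding 3 false rings: 282 − 3 = 279.
2015 − 279 = 1736 CE.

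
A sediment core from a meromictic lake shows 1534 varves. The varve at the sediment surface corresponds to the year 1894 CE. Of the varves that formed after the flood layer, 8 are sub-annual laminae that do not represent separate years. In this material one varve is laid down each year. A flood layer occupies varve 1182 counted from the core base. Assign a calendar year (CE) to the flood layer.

The flood layer sits at varve 1182 from the core base, so 1534 − 1182 = 352 varves formed after it.
Removing the 8 false varves leaves 352 − 8 = 344 true varves beyond the flood layer.
1894 − 344 = 1550 CE.

1550 CE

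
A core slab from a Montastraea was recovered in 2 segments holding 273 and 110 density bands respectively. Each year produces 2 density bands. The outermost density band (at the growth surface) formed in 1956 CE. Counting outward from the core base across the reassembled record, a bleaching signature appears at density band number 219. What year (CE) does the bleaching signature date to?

Total density bands = 273 + 110 = 383.
Between density band 219 and the growth surface there are 383 − 219 = 164 density bands.
164 density bands at 2 per year is 164 / 2 = 82 years.
Counting back 82 years from 1956 CE places the bleaching signature in 1956 − 82 = 1874 CE.

1874 CE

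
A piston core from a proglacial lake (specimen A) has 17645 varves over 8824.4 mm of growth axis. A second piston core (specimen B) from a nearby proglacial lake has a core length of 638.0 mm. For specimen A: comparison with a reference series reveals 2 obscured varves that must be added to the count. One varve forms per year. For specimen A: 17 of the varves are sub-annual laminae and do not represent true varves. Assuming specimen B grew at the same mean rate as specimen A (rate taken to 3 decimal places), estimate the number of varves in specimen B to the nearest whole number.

1273 varves

Specimen A: after corrections the count is 17645 − 17 + 2 = 17630 varves.
A: Extension rate ≈ 8824.4 / 17630 = 0.501 mm/year.
For B, 638.0 / 0.501 = 1273.45 years ≈ 1273 varves.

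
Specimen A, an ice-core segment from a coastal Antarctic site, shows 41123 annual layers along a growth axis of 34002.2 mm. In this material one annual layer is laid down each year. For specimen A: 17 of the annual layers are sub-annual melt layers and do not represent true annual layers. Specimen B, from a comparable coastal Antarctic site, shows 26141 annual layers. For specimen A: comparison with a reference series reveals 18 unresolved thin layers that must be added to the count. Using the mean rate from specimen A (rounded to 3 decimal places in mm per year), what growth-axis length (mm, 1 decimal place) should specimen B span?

21618.6 mm

Specimen A: after corrections the count is 41123 − 17 + 18 = 41124 annual layers.
A: Mean rate = 34002.2 mm / 41124 years ≈ 0.827 mm/yr.
Length of B = 0.827 × 26141 = 21618.6 mm.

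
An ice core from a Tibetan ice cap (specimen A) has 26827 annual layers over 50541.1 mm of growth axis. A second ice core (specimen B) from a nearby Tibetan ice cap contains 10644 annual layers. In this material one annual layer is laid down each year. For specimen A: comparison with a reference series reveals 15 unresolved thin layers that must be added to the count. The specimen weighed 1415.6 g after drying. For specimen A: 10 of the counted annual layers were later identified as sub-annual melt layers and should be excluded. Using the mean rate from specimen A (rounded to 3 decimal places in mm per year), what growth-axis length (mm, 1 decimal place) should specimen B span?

20053.3 mm

Specimen A: after corrections the count is 26827 − 10 + 15 = 26832 annual layers.
A: Extension rate ≈ 50541.1 / 26832 = 1.884 mm/yr.
B's length ≈ 1.884 × 10644 = 20053.3 mm.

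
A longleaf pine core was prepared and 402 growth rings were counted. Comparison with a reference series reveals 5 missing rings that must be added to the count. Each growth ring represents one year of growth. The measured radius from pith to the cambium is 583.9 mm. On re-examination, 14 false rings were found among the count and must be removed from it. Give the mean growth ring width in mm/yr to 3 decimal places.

1.486 mm/yr

After corrections the count is 402 − 14 + 5 = 393 growth rings.
Mean rate = 583.9 mm / 393 years ≈ 1.486 mm/yr.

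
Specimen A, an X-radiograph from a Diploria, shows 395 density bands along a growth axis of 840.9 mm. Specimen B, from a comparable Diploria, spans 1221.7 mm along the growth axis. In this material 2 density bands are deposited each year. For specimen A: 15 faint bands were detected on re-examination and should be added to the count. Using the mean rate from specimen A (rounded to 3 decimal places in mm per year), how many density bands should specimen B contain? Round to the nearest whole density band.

596 density bands

Specimen A: correcting the raw count gives 395 + 15 = 410 true density bands.
Specimen A: 410 density bands at 2 per year is 410 / 2 = 205 years.
A: 840.9 mm over 205 years gives 840.9 / 205 ≈ 4.102 mm per year.
For B, 1221.7 / 4.102 = 297.83 years; at 2 density bands per year that is 297.83 × 2 ≈ 596 density bands.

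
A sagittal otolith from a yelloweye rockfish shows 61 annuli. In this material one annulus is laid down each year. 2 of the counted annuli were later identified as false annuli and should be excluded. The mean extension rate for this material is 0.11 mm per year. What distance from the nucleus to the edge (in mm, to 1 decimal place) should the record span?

After corrections the count is 61 − 2 = 59 annuli.
Length ≈ 0.11 × 59 = 6.5 mm.

6.5 mm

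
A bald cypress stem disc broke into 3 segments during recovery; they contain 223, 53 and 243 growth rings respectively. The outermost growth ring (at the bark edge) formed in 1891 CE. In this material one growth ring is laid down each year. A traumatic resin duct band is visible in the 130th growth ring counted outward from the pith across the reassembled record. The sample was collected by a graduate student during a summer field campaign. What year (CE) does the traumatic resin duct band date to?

Total growth rings = 223 + 53 + 243 = 519.
519 − 130 = 389 growth rings lie beyond the traumatic resin duct band toward the bark edge.
1891 − 389 = 1502 CE.

1502 CE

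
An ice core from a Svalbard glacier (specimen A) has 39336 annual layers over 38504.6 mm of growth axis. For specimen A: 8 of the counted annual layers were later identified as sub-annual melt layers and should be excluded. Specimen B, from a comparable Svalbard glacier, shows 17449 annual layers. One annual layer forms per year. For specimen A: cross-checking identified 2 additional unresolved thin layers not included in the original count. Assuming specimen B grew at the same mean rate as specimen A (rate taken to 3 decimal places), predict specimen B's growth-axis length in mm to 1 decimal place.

Specimen A: after corrections the count is 39336 − 8 + 2 = 39330 annual layers.
A: Extension rate ≈ 38504.6 / 39330 = 0.979 mm/year.
For B, 0.979 mm/year × 17449 years = 17082.6 mm.

17082.6 mm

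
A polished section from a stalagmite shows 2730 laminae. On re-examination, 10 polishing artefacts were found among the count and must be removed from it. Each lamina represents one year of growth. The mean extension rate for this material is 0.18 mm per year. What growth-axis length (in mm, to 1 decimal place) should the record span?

489.6 mm

Correcting the raw count gives 2730 − 10 = 2720 true laminae.
Predicted length = 0.18 mm/year × 2720 years = 489.6 mm.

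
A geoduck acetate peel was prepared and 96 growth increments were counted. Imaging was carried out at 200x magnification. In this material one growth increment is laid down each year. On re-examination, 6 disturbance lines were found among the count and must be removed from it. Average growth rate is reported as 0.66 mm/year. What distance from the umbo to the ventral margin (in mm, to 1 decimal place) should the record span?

59.4 mm

Correcting the raw count gives 96 − 6 = 90 true growth increments.
Predicted length = 0.66 mm/year × 90 years = 59.4 mm.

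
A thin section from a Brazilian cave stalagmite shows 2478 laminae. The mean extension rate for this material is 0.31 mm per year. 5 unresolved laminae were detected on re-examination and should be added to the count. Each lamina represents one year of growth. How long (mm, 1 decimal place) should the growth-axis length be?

769.7 mm

Adjusted count: 2478 + 5 = 2483 laminae.
Length ≈ 0.31 × 2483 = 769.7 mm.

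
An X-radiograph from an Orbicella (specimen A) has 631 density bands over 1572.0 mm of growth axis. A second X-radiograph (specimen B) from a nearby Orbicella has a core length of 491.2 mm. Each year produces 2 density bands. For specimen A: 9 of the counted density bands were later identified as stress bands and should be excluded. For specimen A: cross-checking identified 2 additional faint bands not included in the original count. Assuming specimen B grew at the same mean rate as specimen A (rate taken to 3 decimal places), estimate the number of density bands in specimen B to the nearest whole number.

Specimen A: after corrections the count is 631 − 9 + 2 = 624 density bands.
Specimen A: with 2 density bands per year, 624 / 2 = 312 years.
A: 1572.0 mm over 312 years gives 1572.0 / 312 ≈ 5.038 mm per year.
B spans 491.2 / 5.038 = 97.50 years; at 2 density bands per year that is 97.50 × 2 ≈ 195 density bands.

195 density bands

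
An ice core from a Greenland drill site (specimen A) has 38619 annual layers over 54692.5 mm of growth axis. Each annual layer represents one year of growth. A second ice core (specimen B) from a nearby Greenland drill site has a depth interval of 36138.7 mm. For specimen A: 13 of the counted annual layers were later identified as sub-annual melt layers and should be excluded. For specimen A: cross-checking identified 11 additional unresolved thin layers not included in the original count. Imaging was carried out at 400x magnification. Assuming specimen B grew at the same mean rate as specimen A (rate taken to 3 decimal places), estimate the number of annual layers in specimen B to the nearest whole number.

25522 annual layers

Specimen A: true annual layer count = 38619 − 13 + 11 = 38617.
A: Extension rate ≈ 54692.5 / 38617 = 1.416 mm per year.
For B, 36138.7 / 1.416 = 25521.68 years ≈ 25522 annual layers.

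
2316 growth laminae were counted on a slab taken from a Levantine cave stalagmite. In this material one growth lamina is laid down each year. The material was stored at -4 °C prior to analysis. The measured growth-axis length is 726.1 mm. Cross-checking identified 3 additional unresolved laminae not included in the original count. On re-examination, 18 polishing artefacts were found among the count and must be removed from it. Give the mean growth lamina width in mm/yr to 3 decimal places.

True growth lamina count = 2316 − 18 + 3 = 2301.
726.1 mm over 2301 years gives 726.1 / 2301 ≈ 0.316 mm/yr.

0.316 mm/yr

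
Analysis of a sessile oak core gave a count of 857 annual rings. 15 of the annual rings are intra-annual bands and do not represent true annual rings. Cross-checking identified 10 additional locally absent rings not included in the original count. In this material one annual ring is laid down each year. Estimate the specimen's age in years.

After corrections the count is 857 − 15 + 10 = 852 annual rings.
At one annual ring per year, that is 852 years.

852 yr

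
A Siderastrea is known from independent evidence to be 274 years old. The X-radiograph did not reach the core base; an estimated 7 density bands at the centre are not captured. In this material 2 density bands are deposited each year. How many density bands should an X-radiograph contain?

274 years at 2 density bands per year gives 274 × 2 = 548 density bands.
548 − 7 missed = 541 density bands expected in the prepared section.

541 density bands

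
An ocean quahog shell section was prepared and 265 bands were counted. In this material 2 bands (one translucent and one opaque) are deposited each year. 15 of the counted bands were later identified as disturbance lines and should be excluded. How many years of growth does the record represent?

125 years

Adjusted count: 265 − 15 = 250 bands.
Dividing by 2 bands per year: 250 / 2 = 125 years.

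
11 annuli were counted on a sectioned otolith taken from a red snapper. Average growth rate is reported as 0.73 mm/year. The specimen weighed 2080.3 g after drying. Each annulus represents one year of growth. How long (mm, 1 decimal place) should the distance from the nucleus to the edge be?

8.0 mm

11 years of growth are recorded.
Predicted length = 0.73 mm/year × 11 years = 8.0 mm.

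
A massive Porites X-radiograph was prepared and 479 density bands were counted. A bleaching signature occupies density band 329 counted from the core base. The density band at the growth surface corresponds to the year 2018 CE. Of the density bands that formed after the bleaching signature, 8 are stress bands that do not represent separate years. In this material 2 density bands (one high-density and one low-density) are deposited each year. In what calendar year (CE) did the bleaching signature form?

1947 CE

479 − 329 = 150 density bands lie beyond the bleaching signature toward the growth surface.
Removing the 8 false density bands leaves 150 − 8 = 142 true density bands beyond the bleaching signature.
142 density bands at 2 per year is 142 / 2 = 71 years.
2018 − 71 = 1947 CE.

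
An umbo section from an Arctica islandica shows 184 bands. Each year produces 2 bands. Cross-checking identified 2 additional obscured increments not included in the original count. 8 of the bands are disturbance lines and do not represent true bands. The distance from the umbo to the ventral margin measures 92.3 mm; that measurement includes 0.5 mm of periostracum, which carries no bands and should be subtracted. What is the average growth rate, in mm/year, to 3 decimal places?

1.031 mm/year

Correcting the raw count gives 184 − 8 + 2 = 178 true bands.
With 2 bands per year, 178 / 2 = 89 years.
Net length = 92.3 − 0.5 = 91.8 mm.
Extension rate ≈ 91.8 / 89 = 1.031 mm/year.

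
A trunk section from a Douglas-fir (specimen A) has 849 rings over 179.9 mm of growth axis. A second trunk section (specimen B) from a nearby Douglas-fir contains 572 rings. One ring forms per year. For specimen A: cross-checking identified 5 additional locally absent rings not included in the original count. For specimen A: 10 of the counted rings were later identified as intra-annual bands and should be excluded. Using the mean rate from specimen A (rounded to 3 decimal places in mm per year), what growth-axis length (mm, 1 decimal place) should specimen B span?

121.8 mm

Specimen A: true ring count = 849 − 10 + 5 = 844.
A: 179.9 mm over 844 years gives 179.9 / 844 ≈ 0.213 mm/yr.
B's length ≈ 0.213 × 572 = 121.8 mm.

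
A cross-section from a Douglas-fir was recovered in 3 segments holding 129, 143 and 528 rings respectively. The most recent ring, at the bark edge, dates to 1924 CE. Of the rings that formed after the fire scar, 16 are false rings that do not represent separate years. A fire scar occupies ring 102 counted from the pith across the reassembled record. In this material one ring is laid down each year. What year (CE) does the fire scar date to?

Total rings = 129 + 143 + 528 = 800.
800 − 102 = 698 rings lie beyond the fire scar toward the bark edge.
Removing the 16 false rings leaves 698 − 16 = 682 true rings beyond the fire scar.
1924 − 682 = 1242 CE.

1242 CE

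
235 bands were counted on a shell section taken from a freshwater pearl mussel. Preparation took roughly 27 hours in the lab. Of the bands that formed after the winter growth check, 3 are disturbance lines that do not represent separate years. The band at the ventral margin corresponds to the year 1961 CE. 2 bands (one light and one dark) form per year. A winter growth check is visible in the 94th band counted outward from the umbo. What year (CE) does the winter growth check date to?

1892 CE

Between band 94 and the ventral margin there are 235 − 94 = 141 bands.
141 − 3 false = 138 true bands after the winter growth check.
138 bands at 2 per year is 138 / 2 = 69 years.
1961 − 69 = 1892 CE.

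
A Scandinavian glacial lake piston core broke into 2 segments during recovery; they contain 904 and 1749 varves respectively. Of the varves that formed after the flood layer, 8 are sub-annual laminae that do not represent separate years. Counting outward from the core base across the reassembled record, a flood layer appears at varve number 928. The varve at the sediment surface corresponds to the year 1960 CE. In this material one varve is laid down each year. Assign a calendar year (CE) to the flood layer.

243 CE

Total varves = 904 + 1749 = 2653.
The flood layer sits at varve 928 from the core base, so 2653 − 928 = 1725 varves formed after it.
Removing the 8 false varves leaves 1725 − 8 = 1717 true varves beyond the flood layer.
1960 − 1717 = 243 CE.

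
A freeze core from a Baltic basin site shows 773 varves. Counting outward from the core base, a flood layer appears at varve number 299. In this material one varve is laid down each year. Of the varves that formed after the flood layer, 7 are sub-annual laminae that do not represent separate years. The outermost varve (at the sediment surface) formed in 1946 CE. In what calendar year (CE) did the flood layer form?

1479 CE

The flood layer sits at varve 299 from the core base, so 773 − 299 = 474 varves formed after it.
Excluding 7 false varves: 474 − 7 = 467.
The varve at the sediment surface is 1946 CE, so the flood layer dates to 1946 − 467 = 1479 CE.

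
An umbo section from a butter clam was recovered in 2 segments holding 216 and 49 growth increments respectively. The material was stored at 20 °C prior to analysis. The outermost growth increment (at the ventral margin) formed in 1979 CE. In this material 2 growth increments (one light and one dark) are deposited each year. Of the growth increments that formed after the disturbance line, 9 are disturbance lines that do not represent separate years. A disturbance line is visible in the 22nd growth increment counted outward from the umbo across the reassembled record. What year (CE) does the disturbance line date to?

1862 CE

Total growth increments = 216 + 49 = 265.
265 − 22 = 243 growth increments lie beyond the disturbance line toward the ventral margin.
Excluding 9 false growth increments: 243 − 9 = 234.
With 2 growth increments per year, 234 / 2 = 117 years.
1979 − 117 = 1862 CE.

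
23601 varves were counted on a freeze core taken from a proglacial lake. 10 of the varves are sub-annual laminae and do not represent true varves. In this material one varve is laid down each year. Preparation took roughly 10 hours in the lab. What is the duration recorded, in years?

True varve count = 23601 − 10 = 23591.
One varve per year makes the duration 23591 years.

23591 years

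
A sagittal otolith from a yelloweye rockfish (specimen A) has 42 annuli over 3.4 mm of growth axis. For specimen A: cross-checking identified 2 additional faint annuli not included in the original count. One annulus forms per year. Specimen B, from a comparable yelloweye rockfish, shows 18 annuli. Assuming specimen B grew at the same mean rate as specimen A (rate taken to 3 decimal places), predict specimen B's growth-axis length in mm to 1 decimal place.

1.4 mm

Specimen A: adjusted count: 42 + 2 = 44 annuli.
A: Extension rate ≈ 3.4 / 44 = 0.077 mm/year.
For B, 0.077 mm/year × 18 years = 1.4 mm.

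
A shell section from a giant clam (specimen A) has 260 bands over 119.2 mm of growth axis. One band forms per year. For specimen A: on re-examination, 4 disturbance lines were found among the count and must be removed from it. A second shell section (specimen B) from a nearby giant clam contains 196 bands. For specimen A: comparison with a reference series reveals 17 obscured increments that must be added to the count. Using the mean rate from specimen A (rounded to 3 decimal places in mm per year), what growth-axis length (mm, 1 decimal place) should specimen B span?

85.7 mm

Specimen A: correcting the raw count gives 260 − 4 + 17 = 273 true bands.
A: Mean rate = 119.2 mm / 273 years ≈ 0.437 mm/year.
Length of B = 0.437 × 196 = 85.7 mm.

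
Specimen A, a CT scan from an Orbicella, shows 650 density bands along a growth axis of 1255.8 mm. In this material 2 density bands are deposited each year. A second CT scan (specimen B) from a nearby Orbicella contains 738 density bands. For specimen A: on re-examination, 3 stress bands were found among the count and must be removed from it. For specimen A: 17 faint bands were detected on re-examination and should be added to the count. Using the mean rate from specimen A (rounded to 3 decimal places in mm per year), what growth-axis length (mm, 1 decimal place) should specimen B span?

Specimen A: correcting the raw count gives 650 − 3 + 17 = 664 true density bands.
Specimen A: 664 density bands at 2 per year is 664 / 2 = 332 years.
A: Mean rate = 1255.8 mm / 332 years ≈ 3.783 mm/year.
Specimen B: dividing by 2 density bands per year: 738 / 2 = 369 years. B's length ≈ 3.783 × 369 = 1395.9 mm.

1395.9 mm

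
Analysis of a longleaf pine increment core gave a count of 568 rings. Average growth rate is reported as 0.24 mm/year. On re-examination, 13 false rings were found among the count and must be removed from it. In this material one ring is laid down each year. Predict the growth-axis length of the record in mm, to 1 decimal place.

133.2 mm

After corrections the count is 568 − 13 = 555 rings.
Predicted length = 0.24 mm/year × 555 years = 133.2 mm.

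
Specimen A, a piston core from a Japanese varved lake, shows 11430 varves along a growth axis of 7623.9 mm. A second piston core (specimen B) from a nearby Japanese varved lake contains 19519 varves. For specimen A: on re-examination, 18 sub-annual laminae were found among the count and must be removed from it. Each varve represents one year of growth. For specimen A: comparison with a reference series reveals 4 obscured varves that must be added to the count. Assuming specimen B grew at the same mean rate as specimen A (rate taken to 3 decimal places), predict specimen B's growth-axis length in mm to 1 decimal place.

Specimen A: true varve count = 11430 − 18 + 4 = 11416.
A: 7623.9 mm over 11416 years gives 7623.9 / 11416 ≈ 0.668 mm/year.
Length of B = 0.668 × 19519 = 13038.7 mm.

13038.7 mm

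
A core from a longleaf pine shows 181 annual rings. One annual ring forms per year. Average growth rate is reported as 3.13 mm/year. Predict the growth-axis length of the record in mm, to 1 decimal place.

The record spans 181 years at 3.13 mm per year.
181 years at 3.13 mm/year gives 3.13 × 181 = 566.5 mm.

566.5 mm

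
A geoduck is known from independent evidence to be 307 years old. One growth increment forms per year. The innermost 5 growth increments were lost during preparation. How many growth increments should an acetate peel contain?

Expected growth increments over 307 years: 307.
Less the 5 uncaptured growth increments: 307 − 5 = 302.

302 growth increments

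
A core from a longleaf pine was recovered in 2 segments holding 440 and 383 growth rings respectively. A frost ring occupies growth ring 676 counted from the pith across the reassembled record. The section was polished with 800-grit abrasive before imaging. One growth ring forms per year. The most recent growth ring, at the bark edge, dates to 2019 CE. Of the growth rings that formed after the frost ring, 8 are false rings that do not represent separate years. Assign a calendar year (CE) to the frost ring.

Total growth rings = 440 + 383 = 823.
Between growth ring 676 and the bark edge there are 823 − 676 = 147 growth rings.
Excluding 8 false growth rings: 147 − 8 = 139.
The growth ring at the bark edge is 2019 CE, so the frost ring dates to 2019 − 139 = 1880 CE.

1880 CE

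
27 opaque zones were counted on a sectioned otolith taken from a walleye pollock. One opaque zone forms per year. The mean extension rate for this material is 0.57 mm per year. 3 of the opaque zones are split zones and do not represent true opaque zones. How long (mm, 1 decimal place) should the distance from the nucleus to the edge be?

Correcting the raw count gives 27 − 3 = 24 true opaque zones.
Length ≈ 0.57 × 24 = 13.7 mm.

13.7 mm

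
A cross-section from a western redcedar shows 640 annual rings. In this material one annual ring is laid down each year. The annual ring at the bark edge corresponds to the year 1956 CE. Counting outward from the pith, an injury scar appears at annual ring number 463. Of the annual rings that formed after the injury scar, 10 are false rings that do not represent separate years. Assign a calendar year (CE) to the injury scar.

The injury scar sits at annual ring 463 from the pith, so 640 − 463 = 177 annual rings formed after it.
Excluding 10 false annual rings: 177 − 10 = 167.
1956 − 167 = 1789 CE.

1789 CE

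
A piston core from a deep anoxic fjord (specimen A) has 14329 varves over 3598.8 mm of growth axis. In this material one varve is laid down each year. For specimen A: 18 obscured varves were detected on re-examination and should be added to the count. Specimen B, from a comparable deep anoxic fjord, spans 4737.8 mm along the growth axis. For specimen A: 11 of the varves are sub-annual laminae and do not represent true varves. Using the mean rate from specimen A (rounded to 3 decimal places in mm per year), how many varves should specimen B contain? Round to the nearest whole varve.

Specimen A: adjusted count: 14329 − 11 + 18 = 14336 varves.
A: 3598.8 mm over 14336 years gives 3598.8 / 14336 ≈ 0.251 mm/year.
For B, 4737.8 / 0.251 = 18875.70 years ≈ 18876 varves.

18876 varves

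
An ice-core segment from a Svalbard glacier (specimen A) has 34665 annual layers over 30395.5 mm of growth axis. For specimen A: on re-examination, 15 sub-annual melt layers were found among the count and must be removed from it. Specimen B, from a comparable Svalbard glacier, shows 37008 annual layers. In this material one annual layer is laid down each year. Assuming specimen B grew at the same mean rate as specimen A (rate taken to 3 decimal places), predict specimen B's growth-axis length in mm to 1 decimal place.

Specimen A: true annual layer count = 34665 − 15 = 34650.
A: 30395.5 mm over 34650 years gives 30395.5 / 34650 ≈ 0.877 mm/year.
B's length ≈ 0.877 × 37008 = 32456.0 mm.

32456.0 mm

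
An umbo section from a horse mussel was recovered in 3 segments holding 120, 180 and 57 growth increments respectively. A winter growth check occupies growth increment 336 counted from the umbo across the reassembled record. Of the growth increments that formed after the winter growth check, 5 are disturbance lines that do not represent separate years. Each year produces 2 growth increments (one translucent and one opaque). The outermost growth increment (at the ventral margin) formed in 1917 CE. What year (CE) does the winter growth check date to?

Total growth increments = 120 + 180 + 57 = 357.
The winter growth check sits at growth increment 336 from the umbo, so 357 − 336 = 21 growth increments formed after it.
Excluding 5 false growth increments: 21 − 5 = 16.
16 growth increments at 2 per year is 16 / 2 = 8 years.
1917 − 8 = 1909 CE.

1909 CE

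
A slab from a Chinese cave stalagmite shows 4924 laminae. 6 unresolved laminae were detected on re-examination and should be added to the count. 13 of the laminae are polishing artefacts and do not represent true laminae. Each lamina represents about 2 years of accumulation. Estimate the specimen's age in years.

9834 years

After corrections the count is 4924 − 13 + 6 = 4917 laminae.
4917 laminae at 2 years each span 4917 × 2 = 9834 years.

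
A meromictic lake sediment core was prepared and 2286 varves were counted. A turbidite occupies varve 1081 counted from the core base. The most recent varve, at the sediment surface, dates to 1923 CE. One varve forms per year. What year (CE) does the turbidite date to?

718 CE

The turbidite sits at varve 1081 from the core base, so 2286 − 1081 = 1205 varves formed after it.
The varve at the sediment surface is 1923 CE, so the turbidite dates to 1923 − 1205 = 718 CE.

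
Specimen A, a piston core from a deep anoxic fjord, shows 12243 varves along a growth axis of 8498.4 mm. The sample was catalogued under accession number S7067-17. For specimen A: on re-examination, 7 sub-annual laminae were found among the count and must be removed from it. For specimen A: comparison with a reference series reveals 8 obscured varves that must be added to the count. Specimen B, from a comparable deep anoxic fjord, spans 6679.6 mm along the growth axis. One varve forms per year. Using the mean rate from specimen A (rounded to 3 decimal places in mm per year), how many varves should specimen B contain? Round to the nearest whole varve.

9625 varves

Specimen A: correcting the raw count gives 12243 − 7 + 8 = 12244 true varves.
A: 8498.4 mm over 12244 years gives 8498.4 / 12244 ≈ 0.694 mm per year.
For B, 6679.6 / 0.694 = 9624.78 years ≈ 9625 varves.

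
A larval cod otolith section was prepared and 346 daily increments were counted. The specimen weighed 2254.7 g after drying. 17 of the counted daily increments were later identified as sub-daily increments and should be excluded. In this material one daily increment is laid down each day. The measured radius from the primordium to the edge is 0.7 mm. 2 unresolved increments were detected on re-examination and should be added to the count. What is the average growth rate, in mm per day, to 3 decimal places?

0.002 mm per day

Correcting the raw count gives 346 − 17 + 2 = 331 true daily increments.
Extension rate ≈ 0.7 / 331 = 0.002 mm per day.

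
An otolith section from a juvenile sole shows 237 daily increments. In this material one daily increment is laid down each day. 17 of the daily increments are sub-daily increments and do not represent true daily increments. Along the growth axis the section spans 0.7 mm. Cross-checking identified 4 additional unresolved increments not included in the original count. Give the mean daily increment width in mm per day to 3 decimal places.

0.003 mm per day

True daily increment count = 237 − 17 + 4 = 224.
Extension rate ≈ 0.7 / 224 = 0.003 mm per day.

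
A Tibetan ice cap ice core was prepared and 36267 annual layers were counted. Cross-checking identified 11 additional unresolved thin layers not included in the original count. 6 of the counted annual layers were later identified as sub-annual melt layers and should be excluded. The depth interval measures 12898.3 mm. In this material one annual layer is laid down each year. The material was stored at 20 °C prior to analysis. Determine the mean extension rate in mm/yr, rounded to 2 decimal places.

True annual layer count = 36267 − 6 + 11 = 36272.
Extension rate ≈ 12898.3 / 36272 = 0.36 mm/yr.

0.36 mm/yr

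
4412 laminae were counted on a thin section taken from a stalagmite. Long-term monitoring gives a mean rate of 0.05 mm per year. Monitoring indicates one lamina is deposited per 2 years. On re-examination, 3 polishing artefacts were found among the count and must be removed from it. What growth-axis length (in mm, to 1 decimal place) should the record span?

440.9 mm

Correcting the raw count gives 4412 − 3 = 4409 true laminae.
4409 laminae at 2 years each span 4409 × 2 = 8818 years.
8818 years at 0.05 mm/year gives 0.05 × 8818 = 440.9 mm.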